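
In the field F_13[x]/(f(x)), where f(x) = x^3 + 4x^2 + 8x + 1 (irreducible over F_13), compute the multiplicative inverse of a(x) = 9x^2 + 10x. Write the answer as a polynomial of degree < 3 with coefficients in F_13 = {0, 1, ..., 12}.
a(x)^(-1) ≡ 3x^2 + 10x + 11 (mod f(x))

Since f is irreducible over F_13, F_13[x]/(f) is a field and a(x) ≠ 0 has an inverse. Apply the extended Euclidean algorithm to f(x) and a(x) in F_13[x]: f(x) = (3x)·a(x) + (8x + 1);  a(x) = (6x + 7)·(8x + 1) + (6). The last nonzero remainder is the constant 6 = gcd(f, a) in F_13. Back-substituting through the division chain expresses 6 = s(x)·a(x) + t(x)·f(x) with s(x) ≡ 5x^2 + 8x + 1 (mod f), so (5x^2 + 8x + 1)·a(x) ≡ 6 (mod f). Multiplying by 6^(-1) ≡ 11 in F_13 gives a(x)^(-1) ≡ 11·(5x^2 + 8x + 1) ≡ 3x^2 + 10x + 11 (mod f). Check: (9x^2 + 10x)·(3x^2 + 10x + 11) = x^4 + 3x^3 + 4x^2 + 6x ≡ 1 (mod x^3 + 4x^2 + 8x + 1).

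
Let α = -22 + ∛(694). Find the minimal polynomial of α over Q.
m_α(x) = x^3 + 66x^2 + 1452x + 9954

Set β = α + 22 = ∛(694), so β^3 = 694. Then (α + 22)^3 - 694 = 0, i.e. α is a root of g(x) = (x + 22)^3 - 694 = x^3 + 66x^2 + 1452x + 9954. Since g(x) = h(x + 22) where h(x) = x^3 - 694, and h is irreducible over Q (because 694 is not a perfect cube, so h has no rational root, and a monic cubic with no rational root is irreducible), g is also irreducible (irreducibility is preserved under the substitution x → x + 22). Hence m_α(x) = x^3 + 66x^2 + 1452x + 9954.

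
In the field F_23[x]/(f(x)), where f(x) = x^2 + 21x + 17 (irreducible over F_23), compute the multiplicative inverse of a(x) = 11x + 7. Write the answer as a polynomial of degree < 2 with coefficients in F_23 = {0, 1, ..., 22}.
a(x)^(-1) ≡ 2x + 1 (mod f(x))

Since f is irreducible over F_23, F_23[x]/(f) is a field and a(x) ≠ 0 has an inverse. Apply the extended Euclidean algorithm to f(x) and a(x) in F_23[x]: f(x) = (21x + 22)·a(x) + (1). The last nonzero remainder is the constant 1 = gcd(f, a) in F_23. Back-substituting through the division chain expresses 1 = s(x)·a(x) + t(x)·f(x) with s(x) ≡ 2x + 1 (mod f), so a(x)^(-1) ≡ s(x) = 2x + 1 (mod f). Check: (11x + 7)·(2x + 1) = 22x^2 + 2x + 7 ≡ 1 (mod x^2 + 21x + 17).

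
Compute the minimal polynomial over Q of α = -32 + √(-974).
m_α(x) = x^2 + 64x + 1998

From α + 32 = √(-974), squaring gives (α + 32)^2 = -974, i.e. α^2 + 64α + 1024 = -974, so α^2 + 64α + 1998 = 0. The discriminant of x^2 + 64x + 1998 is (64)^2 - 4·(1998) = 4096 - 7992 = -3896, and 4·(-974) is not a perfect square in Q since -974 is squarefree and ≠ 1. Hence x^2 + 64x + 1998 is irreducible over Q and is the minimal polynomial of α.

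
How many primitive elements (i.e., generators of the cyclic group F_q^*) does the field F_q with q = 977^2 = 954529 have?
There are φ(954528) = 311040 primitive elements

F_q^* is cyclic of order q - 1 = 954528. A cyclic group of order m has exactly φ(m) generators. Here m = 954528 = 2^5 · 3 · 61 · 163, so the number of primitive elements is φ(954528) = 311040.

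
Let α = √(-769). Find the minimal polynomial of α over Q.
m_α(x) = x^2 + 769

α satisfies α^2 + 769 = 0, so x^2 + 769 annihilates α. Since d = -769 is squarefree and ≠ 1, it is not a perfect square in Q, so x^2 + 769 has no rational root and is therefore irreducible over Q (a degree-2 polynomial over a field is irreducible iff it has no root). Hence m_α(x) = x^2 + 769.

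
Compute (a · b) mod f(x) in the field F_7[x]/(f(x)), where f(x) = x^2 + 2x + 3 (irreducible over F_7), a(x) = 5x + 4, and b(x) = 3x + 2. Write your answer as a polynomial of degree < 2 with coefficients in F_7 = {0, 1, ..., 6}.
a · b ≡ 6x + 5 (mod f(x))

Multiply in F_7[x]: a(x)·b(x) = (5x + 4)·(3x + 2) = x^2 + x + 1. This has degree ≥ 2, so divide by f(x) over F_7: x^2 + x + 1 = (1)·(x^2 + 2x + 3) + (6x + 5). Hence a·b ≡ 6x + 5 (mod f). (F_7[x]/(f) is a field with 7^2 = 49 elements since f is irreducible of degree 2.)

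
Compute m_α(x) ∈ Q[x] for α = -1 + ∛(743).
m_α(x) = x^3 + 3x^2 + 3x - 742

Set β = α + 1 = ∛(743), so β^3 = 743. Then (α + 1)^3 - 743 = 0, i.e. α is a root of g(x) = (x + 1)^3 - 743 = x^3 + 3x^2 + 3x - 742. Since g(x) = h(x + 1) where h(x) = x^3 - 743, and h is irreducible over Q (because 743 is not a perfect cube, so h has no rational root, and a monic cubic with no rational root is irreducible), g is also irreducible (irreducibility is preserved under the substitution x → x + 1). Hence m_α(x) = x^3 + 3x^2 + 3x - 742.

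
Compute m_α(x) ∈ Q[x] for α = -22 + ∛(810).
m_α(x) = x^3 + 66x^2 + 1452x + 9838

Set β = α + 22 = ∛(810), so β^3 = 810. Then (α + 22)^3 - 810 = 0, i.e. α is a root of g(x) = (x + 22)^3 - 810 = x^3 + 66x^2 + 1452x + 9838. Since g(x) = h(x + 22) where h(x) = x^3 - 810, and h is irreducible over Q (because 810 is not a perfect cube, so h has no rational root, and a monic cubic with no rational root is irreducible), g is also irreducible (irreducibility is preserved under the substitution x → x + 22). Hence m_α(x) = x^3 + 66x^2 + 1452x + 9838.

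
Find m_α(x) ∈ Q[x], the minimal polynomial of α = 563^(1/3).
m_α(x) = x^3 - 563

α satisfies α^3 = 563, so x^3 - 563 annihilates α. By the rational root test, a rational root p/q (in lowest terms) of x^3 - 563 would satisfy p^3 = 563 q^3, forcing q = 1 and p^3 = 563; but 563 is not a perfect cube, contradiction. A monic cubic over Q with no rational root is irreducible (any nontrivial factorization would include a linear factor). Hence x^3 - 563 is the minimal polynomial of α, and in particular [Q(α):Q] = 3.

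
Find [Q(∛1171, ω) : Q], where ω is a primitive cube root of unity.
[Q(∛1171, ω) : Q] = 6

[Q(∛1171):Q] = 3 (min poly x^3 - 1171, irreducible since 1171 is not a perfect cube). [Q(ω):Q] = 2 (min poly x^2 + x + 1). Since Q(∛1171) ⊂ R and ω ∉ R, we have ω ∉ Q(∛1171), so x^2 + x + 1 remains irreducible over Q(∛1171) and [Q(∛1171, ω) : Q(∛1171)] = 2. By the tower law, [Q(∛1171, ω) : Q] = 3 · 2 = 6. (In fact Q(∛1171, ω) is the splitting field of x^3 - 1171 over Q.)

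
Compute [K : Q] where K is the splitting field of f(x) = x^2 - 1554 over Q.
[K : Q] = 2

f(x) = x^2 - 1554 factors as (x - √1554)(x + √1554). The splitting field is K = Q(√1554). Since 1554 is squarefree and > 1, it is not a perfect square, so x^2 - 1554 is irreducible over Q and [Q(√1554) : Q] = 2. Hence [K : Q] = 2.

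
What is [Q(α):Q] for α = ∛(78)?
[Q(α):Q] = 3

The minimal polynomial of α is x^3 - 78, irreducible over Q since 78 is not a perfect cube (so x^3 - 78 has no rational root). Hence [Q(α):Q] = deg(m_α) = 3.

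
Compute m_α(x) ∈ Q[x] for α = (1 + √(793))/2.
m_α(x) = x^2 - x - 198

From 2α - 1 = √(793), squaring gives (2α - 1)^2 = 793, i.e. 4α^2 - 4α + 1 = 793, so α^2 - α + (1 - 793)/4 = 0. Since 793 ≡ 1 (mod 4), (1 - 793)/4 = -198 ∈ Z. The polynomial x^2 - x - 198 has discriminant 1 - 4·(-198) = 793, which is not a perfect square in Q (d = 793 is squarefree and ≠ 1), so x^2 - x - 198 is irreducible over Q. It is the minimal polynomial of α.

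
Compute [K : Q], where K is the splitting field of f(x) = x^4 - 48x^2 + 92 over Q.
[K : Q] = 4

Solving the quadratic in x^2: x^2 = (48 ± √(48^2 - 4·92))/2 = (48 ± √1936)/2 = (48 ± 44)/2, giving x^2 = 2 or x^2 = 46. So f(x) = (x^2 - 2)(x^2 - 46) and the roots of f are ±√2, ±√46. Hence the splitting field is K = Q(√2, √46). Since 2 and 46 are distinct squarefree integers > 1, their product 92 is not a perfect square, so √46 ∉ Q(√2). By the tower law [K:Q] = [Q(√2,√46):Q(√2)] · [Q(√2):Q] = 2 · 2 = 4.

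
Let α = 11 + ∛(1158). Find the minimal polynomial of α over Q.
m_α(x) = x^3 - 33x^2 + 363x - 2489

Set β = α - 11 = ∛(1158), so β^3 = 1158. Then (α - 11)^3 - 1158 = 0, i.e. α is a root of g(x) = (x - 11)^3 - 1158 = x^3 - 33x^2 + 363x - 2489. Since g(x) = h(x - 11) where h(x) = x^3 - 1158, and h is irreducible over Q (because 1158 is not a perfect cube, so h has no rational root, and a monic cubic with no rational root is irreducible), g is also irreducible (irreducibility is preserved under the substitution x → x - 11). Hence m_α(x) = x^3 - 33x^2 + 363x - 2489.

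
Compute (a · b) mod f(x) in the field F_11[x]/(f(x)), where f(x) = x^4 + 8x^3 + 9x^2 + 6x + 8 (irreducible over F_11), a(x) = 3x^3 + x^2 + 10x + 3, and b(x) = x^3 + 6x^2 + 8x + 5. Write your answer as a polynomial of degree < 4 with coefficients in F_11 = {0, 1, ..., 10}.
a · b ≡ 8x^3 + 6x^2 + 5x + 9 (mod f(x))

Multiply in F_11[x]: a(x)·b(x) = (3x^3 + x^2 + 10x + 3)·(x^3 + 6x^2 + 8x + 5) = 3x^6 + 8x^5 + 7x^4 + 9x^3 + 4x^2 + 8x + 4. This has degree ≥ 4, so divide by f(x) over F_11: 3x^6 + 8x^5 + 7x^4 + 9x^3 + 4x^2 + 8x + 4 = (3x^2 + 6x + 9)·(x^4 + 8x^3 + 9x^2 + 6x + 8) + (8x^3 + 6x^2 + 5x + 9). Hence a·b ≡ 8x^3 + 6x^2 + 5x + 9 (mod f). (F_11[x]/(f) is a field with 11^4 = 14641 elements since f is irreducible of degree 4.)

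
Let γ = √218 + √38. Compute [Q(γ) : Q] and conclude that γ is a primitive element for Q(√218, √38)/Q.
[Q(γ) : Q] = 4 (equivalently, Q(γ) = Q(√218, √38))

Obviously Q(γ) ⊆ Q(√218, √38), and [Q(√218, √38):Q] = 4 (since 218, 38 are distinct squarefree integers > 1 with 8284 not a perfect square). To show equality we compute the minimal polynomial of γ. From γ = √218 + √38: γ^2 = 218 + 2√(8284) + 38 = 256 + 2√(8284), so γ^2 - 256 = 2√(8284); squaring, (γ^2 - 256)^2 = 4·8284, i.e. γ^4 - 512γ^2 + 65536 - 33136 = 0, i.e. γ^4 - 512γ^2 + 32400 = 0. So γ is a root of x^4 - 512x^2 + 32400. This polynomial is irreducible over Q: it has no rational root (each ±√218 ± √38 is irrational), and any factorization into two quadratics over Q would force √(8284) ∈ Q (pairing opposite roots) or √218, √38 ∈ Q (other pairings), all impossible. Hence [Q(γ):Q] = 4 = [Q(√218, √38):Q], so Q(γ) = Q(√218, √38).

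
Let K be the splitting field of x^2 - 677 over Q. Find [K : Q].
[K : Q] = 2

f(x) = x^2 - 677 factors as (x - √677)(x + √677). The splitting field is K = Q(√677). Since 677 is squarefree and > 1, it is not a perfect square, so x^2 - 677 is irreducible over Q and [Q(√677) : Q] = 2. Hence [K : Q] = 2.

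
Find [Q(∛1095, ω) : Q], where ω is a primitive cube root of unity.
[Q(∛1095, ω) : Q] = 6

[Q(∛1095):Q] = 3 (min poly x^3 - 1095, irreducible since 1095 is not a perfect cube). [Q(ω):Q] = 2 (min poly x^2 + x + 1). Since Q(∛1095) ⊂ R and ω ∉ R, we have ω ∉ Q(∛1095), so x^2 + x + 1 remains irreducible over Q(∛1095) and [Q(∛1095, ω) : Q(∛1095)] = 2. By the tower law, [Q(∛1095, ω) : Q] = 3 · 2 = 6. (In fact Q(∛1095, ω) is the splitting field of x^3 - 1095 over Q.)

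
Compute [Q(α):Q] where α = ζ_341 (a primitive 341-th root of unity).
[Q(α):Q] = 300

The minimal polynomial of ζ_341 over Q is the 341-th cyclotomic polynomial Φ_341(x), which is irreducible over Q and has degree φ(341) = 300. Hence [Q(α):Q] = φ(341) = 300.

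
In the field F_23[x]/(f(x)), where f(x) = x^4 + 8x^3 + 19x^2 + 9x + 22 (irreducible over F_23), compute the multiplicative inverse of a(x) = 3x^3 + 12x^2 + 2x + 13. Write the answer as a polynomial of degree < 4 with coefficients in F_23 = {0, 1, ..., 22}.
a(x)^(-1) ≡ 8x^3 + 2x^2 + 2x + 1 (mod f(x))

Since f is irreducible over F_23, F_23[x]/(f) is a field and a(x) ≠ 0 has an inverse. Apply the extended Euclidean algorithm to f(x) and a(x) in F_23[x]: f(x) = (8x + 9)·a(x) + (10x^2 + 2x + 20);  a(x) = (21x + 20)·(10x^2 + 2x + 20) + (2x + 4);  (10x^2 + 2x + 20) = (5x + 14)·(2x + 4) + (10). The last nonzero remainder is the constant 10 = gcd(f, a) in F_23. Back-substituting through the division chain expresses 10 = s(x)·a(x) + t(x)·f(x) with s(x) ≡ 11x^3 + 20x^2 + 20x + 10 (mod f), so (11x^3 + 20x^2 + 20x + 10)·a(x) ≡ 10 (mod f). Multiplying by 10^(-1) ≡ 7 in F_23 gives a(x)^(-1) ≡ 7·(11x^3 + 20x^2 + 20x + 10) ≡ 8x^3 + 2x^2 + 2x + 1 (mod f). Check: (3x^3 + 12x^2 + 2x + 13)·(8x^3 + 2x^2 + 2x + 1) = x^6 + 10x^5 + 20x^3 + 19x^2 + 5x + 13 ≡ 1 (mod x^4 + 8x^3 + 19x^2 + 9x + 22).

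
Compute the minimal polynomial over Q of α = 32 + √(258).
m_α(x) = x^2 - 64x + 766

From α - 32 = √(258), squaring gives (α - 32)^2 = 258, i.e. α^2 - 64α + 1024 = 258, so α^2 - 64α + 766 = 0. The discriminant of x^2 - 64x + 766 is (-64)^2 - 4·(766) = 4096 - 3064 = 1032, and 4·(258) is not a perfect square in Q since 258 is squarefree and ≠ 1. Hence x^2 - 64x + 766 is irreducible over Q and is the minimal polynomial of α.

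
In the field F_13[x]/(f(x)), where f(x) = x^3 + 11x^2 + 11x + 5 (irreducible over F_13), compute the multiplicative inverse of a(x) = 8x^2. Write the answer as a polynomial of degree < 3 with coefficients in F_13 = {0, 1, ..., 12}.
a(x)^(-1) ≡ 10x^2 + 5x + 8 (mod f(x))

Since f is irreducible over F_13, F_13[x]/(f) is a field and a(x) ≠ 0 has an inverse. Apply the extended Euclidean algorithm to f(x) and a(x) in F_13[x]: f(x) = (5x + 3)·a(x) + (11x + 5);  a(x) = (9x + 3)·(11x + 5) + (11). The last nonzero remainder is the constant 11 = gcd(f, a) in F_13. Back-substituting through the division chain expresses 11 = s(x)·a(x) + t(x)·f(x) with s(x) ≡ 6x^2 + 3x + 10 (mod f), so (6x^2 + 3x + 10)·a(x) ≡ 11 (mod f). Multiplying by 11^(-1) ≡ 6 in F_13 gives a(x)^(-1) ≡ 6·(6x^2 + 3x + 10) ≡ 10x^2 + 5x + 8 (mod f). Check: (8x^2)·(10x^2 + 5x + 8) = 2x^4 + x^3 + 12x^2 ≡ 1 (mod x^3 + 11x^2 + 11x + 5).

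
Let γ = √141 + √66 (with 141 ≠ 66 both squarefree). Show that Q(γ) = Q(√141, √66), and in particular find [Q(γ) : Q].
[Q(γ) : Q] = 4 (equivalently, Q(γ) = Q(√141, √66))

Obviously Q(γ) ⊆ Q(√141, √66), and [Q(√141, √66):Q] = 4 (since 141, 66 are distinct squarefree integers > 1 with 9306 not a perfect square). To show equality we compute the minimal polynomial of γ. From γ = √141 + √66: γ^2 = 141 + 2√(9306) + 66 = 207 + 2√(9306), so γ^2 - 207 = 2√(9306); squaring, (γ^2 - 207)^2 = 4·9306, i.e. γ^4 - 414γ^2 + 42849 - 37224 = 0, i.e. γ^4 - 414γ^2 + 5625 = 0. So γ is a root of x^4 - 414x^2 + 5625. This polynomial is irreducible over Q: it has no rational root (each ±√141 ± √66 is irrational), and any factorization into two quadratics over Q would force √(9306) ∈ Q (pairing opposite roots) or √141, √66 ∈ Q (other pairings), all impossible. Hence [Q(γ):Q] = 4 = [Q(√141, √66):Q], so Q(γ) = Q(√141, √66).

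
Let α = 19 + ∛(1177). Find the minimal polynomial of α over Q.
m_α(x) = x^3 - 57x^2 + 1083x - 8036

Set β = α - 19 = ∛(1177), so β^3 = 1177. Then (α - 19)^3 - 1177 = 0, i.e. α is a root of g(x) = (x - 19)^3 - 1177 = x^3 - 57x^2 + 1083x - 8036. Since g(x) = h(x - 19) where h(x) = x^3 - 1177, and h is irreducible over Q (because 1177 is not a perfect cube, so h has no rational root, and a monic cubic with no rational root is irreducible), g is also irreducible (irreducibility is preserved under the substitution x → x - 19). Hence m_α(x) = x^3 - 57x^2 + 1083x - 8036.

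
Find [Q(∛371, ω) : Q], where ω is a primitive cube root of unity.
[Q(∛371, ω) : Q] = 6

[Q(∛371):Q] = 3 (min poly x^3 - 371, irreducible since 371 is not a perfect cube). [Q(ω):Q] = 2 (min poly x^2 + x + 1). Since Q(∛371) ⊂ R and ω ∉ R, we have ω ∉ Q(∛371), so x^2 + x + 1 remains irreducible over Q(∛371) and [Q(∛371, ω) : Q(∛371)] = 2. By the tower law, [Q(∛371, ω) : Q] = 3 · 2 = 6. (In fact Q(∛371, ω) is the splitting field of x^3 - 371 over Q.)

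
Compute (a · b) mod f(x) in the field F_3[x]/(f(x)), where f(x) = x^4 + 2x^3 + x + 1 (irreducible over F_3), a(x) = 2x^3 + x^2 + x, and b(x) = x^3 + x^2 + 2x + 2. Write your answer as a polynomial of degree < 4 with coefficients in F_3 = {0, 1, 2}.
a · b ≡ x^3 + x + 1 (mod f(x))

Multiply in F_3[x]: a(x)·b(x) = (2x^3 + x^2 + x)·(x^3 + x^2 + 2x + 2) = 2x^6 + x^3 + x^2 + 2x. This has degree ≥ 4, so divide by f(x) over F_3: 2x^6 + x^3 + x^2 + 2x = (2x^2 + 2x + 2)·(x^4 + 2x^3 + x + 1) + (x^3 + x + 1). Hence a·b ≡ x^3 + x + 1 (mod f). (F_3[x]/(f) is a field with 3^4 = 81 elements since f is irreducible of degree 4.)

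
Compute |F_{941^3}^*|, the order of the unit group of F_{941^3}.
|F_{941^3}^*| = 833237620

F_{941^3} has 941^3 = 833237621 elements; its multiplicative group consists of all nonzero elements, so |F_{941^3}^*| = 833237621 - 1 = 833237620. (It is cyclic since any finite subgroup of the multiplicative group of a field is cyclic.)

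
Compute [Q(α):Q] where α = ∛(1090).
[Q(α):Q] = 3

The minimal polynomial of α is x^3 - 1090, irreducible over Q since 1090 is not a perfect cube (so x^3 - 1090 has no rational root). Hence [Q(α):Q] = deg(m_α) = 3.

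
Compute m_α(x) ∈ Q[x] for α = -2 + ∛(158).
m_α(x) = x^3 + 6x^2 + 12x - 150

Set β = α + 2 = ∛(158), so β^3 = 158. Then (α + 2)^3 - 158 = 0, i.e. α is a root of g(x) = (x + 2)^3 - 158 = x^3 + 6x^2 + 12x - 150. Since g(x) = h(x + 2) where h(x) = x^3 - 158, and h is irreducible over Q (because 158 is not a perfect cube, so h has no rational root, and a monic cubic with no rational root is irreducible), g is also irreducible (irreducibility is preserved under the substitution x → x + 2). Hence m_α(x) = x^3 + 6x^2 + 12x - 150.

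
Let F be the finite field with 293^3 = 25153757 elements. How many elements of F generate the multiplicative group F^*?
There are φ(25153756) = 12404448 primitive elements

F_q^* is cyclic of order q - 1 = 25153756. A cyclic group of order m has exactly φ(m) generators. Here m = 25153756 = 2^2 · 73 · 86143, so the number of primitive elements is φ(25153756) = 12404448.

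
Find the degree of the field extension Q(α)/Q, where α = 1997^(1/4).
[Q(α):Q] = 4

α is a root of x^4 - 1997. By Eisenstein's criterion at the prime p = 1997 (which divides the constant term 1997 but p^2 = 3988009 does not, since 1997 is squarefree), x^4 - 1997 is irreducible over Q. Hence [Q(α):Q] = 4.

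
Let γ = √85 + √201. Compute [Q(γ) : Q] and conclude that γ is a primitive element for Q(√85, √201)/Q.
[Q(γ) : Q] = 4 (equivalently, Q(γ) = Q(√85, √201))

Obviously Q(γ) ⊆ Q(√85, √201), and [Q(√85, √201):Q] = 4 (since 85, 201 are distinct squarefree integers > 1 with 17085 not a perfect square). To show equality we compute the minimal polynomial of γ. From γ = √85 + √201: γ^2 = 85 + 2√(17085) + 201 = 286 + 2√(17085), so γ^2 - 286 = 2√(17085); squaring, (γ^2 - 286)^2 = 4·17085, i.e. γ^4 - 572γ^2 + 81796 - 68340 = 0, i.e. γ^4 - 572γ^2 + 13456 = 0. So γ is a root of x^4 - 572x^2 + 13456. This polynomial is irreducible over Q: it has no rational root (each ±√85 ± √201 is irrational), and any factorization into two quadratics over Q would force √(17085) ∈ Q (pairing opposite roots) or √85, √201 ∈ Q (other pairings), all impossible. Hence [Q(γ):Q] = 4 = [Q(√85, √201):Q], so Q(γ) = Q(√85, √201).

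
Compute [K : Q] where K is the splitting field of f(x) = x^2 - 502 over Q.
[K : Q] = 2

f(x) = x^2 - 502 factors as (x - √502)(x + √502). The splitting field is K = Q(√502). Since 502 is squarefree and > 1, it is not a perfect square, so x^2 - 502 is irreducible over Q and [Q(√502) : Q] = 2. Hence [K : Q] = 2.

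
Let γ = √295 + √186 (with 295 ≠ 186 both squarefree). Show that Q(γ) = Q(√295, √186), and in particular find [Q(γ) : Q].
[Q(γ) : Q] = 4 (equivalently, Q(γ) = Q(√295, √186))

Obviously Q(γ) ⊆ Q(√295, √186), and [Q(√295, √186):Q] = 4 (since 295, 186 are distinct squarefree integers > 1 with 54870 not a perfect square). To show equality we compute the minimal polynomial of γ. From γ = √295 + √186: γ^2 = 295 + 2√(54870) + 186 = 481 + 2√(54870), so γ^2 - 481 = 2√(54870); squaring, (γ^2 - 481)^2 = 4·54870, i.e. γ^4 - 962γ^2 + 231361 - 219480 = 0, i.e. γ^4 - 962γ^2 + 11881 = 0. So γ is a root of x^4 - 962x^2 + 11881. This polynomial is irreducible over Q: it has no rational root (each ±√295 ± √186 is irrational), and any factorization into two quadratics over Q would force √(54870) ∈ Q (pairing opposite roots) or √295, √186 ∈ Q (other pairings), all impossible. Hence [Q(γ):Q] = 4 = [Q(√295, √186):Q], so Q(γ) = Q(√295, √186).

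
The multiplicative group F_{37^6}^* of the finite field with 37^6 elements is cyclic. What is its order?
|F_{37^6}^*| = 2565726408

F_{37^6} has 37^6 = 2565726409 elements; its multiplicative group consists of all nonzero elements, so |F_{37^6}^*| = 2565726409 - 1 = 2565726408. (It is cyclic since any finite subgroup of the multiplicative group of a field is cyclic.)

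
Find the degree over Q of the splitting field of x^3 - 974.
[K : Q] = 6

The roots of x^3 - 974 are ∛974, ω∛974, ω^2∛974 where ω = e^(2πi/3) is a primitive cube root of unity, so K = Q(∛974, ω). Now [Q(∛974):Q] = 3 (since 974 is not a perfect cube, x^3 - 974 is irreducible) and [Q(ω):Q] = 2. Both 2 and 3 divide [K:Q], and [K:Q] ≤ 3·2 = 6, so [K:Q] = 6. (Equivalently: Q(∛974) ⊂ R but ω ∉ R, so [K : Q(∛974)] = 2.)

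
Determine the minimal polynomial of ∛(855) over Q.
m_α(x) = x^3 - 855

α satisfies α^3 = 855, so x^3 - 855 annihilates α. By the rational root test, a rational root p/q (in lowest terms) of x^3 - 855 would satisfy p^3 = 855 q^3, forcing q = 1 and p^3 = 855; but 855 is not a perfect cube, contradiction. A monic cubic over Q with no rational root is irreducible (any nontrivial factorization would include a linear factor). Hence x^3 - 855 is the minimal polynomial of α, and in particular [Q(α):Q] = 3.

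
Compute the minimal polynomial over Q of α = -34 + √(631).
m_α(x) = x^2 + 68x + 525

From α + 34 = √(631), squaring gives (α + 34)^2 = 631, i.e. α^2 + 68α + 1156 = 631, so α^2 + 68α + 525 = 0. The discriminant of x^2 + 68x + 525 is (68)^2 - 4·(525) = 4624 - 2100 = 2524, and 4·(631) is not a perfect square in Q since 631 is squarefree and ≠ 1. Hence x^2 + 68x + 525 is irreducible over Q and is the minimal polynomial of α.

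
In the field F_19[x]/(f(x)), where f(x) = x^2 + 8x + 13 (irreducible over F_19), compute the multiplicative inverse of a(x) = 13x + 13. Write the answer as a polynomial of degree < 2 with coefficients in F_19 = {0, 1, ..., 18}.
a(x)^(-1) ≡ 9x + 6 (mod f(x))

Since f is irreducible over F_19, F_19[x]/(f) is a field and a(x) ≠ 0 has an inverse. Apply the extended Euclidean algorithm to f(x) and a(x) in F_19[x]: f(x) = (3x + 2)·a(x) + (6). The last nonzero remainder is the constant 6 = gcd(f, a) in F_19. Back-substituting through the division chain expresses 6 = s(x)·a(x) + t(x)·f(x) with s(x) ≡ 16x + 17 (mod f), so (16x + 17)·a(x) ≡ 6 (mod f). Multiplying by 6^(-1) ≡ 16 in F_19 gives a(x)^(-1) ≡ 16·(16x + 17) ≡ 9x + 6 (mod f). Check: (13x + 13)·(9x + 6) = 3x^2 + 5x + 2 ≡ 1 (mod x^2 + 8x + 13).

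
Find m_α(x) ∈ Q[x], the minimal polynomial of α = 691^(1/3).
m_α(x) = x^3 - 691

α satisfies α^3 = 691, so x^3 - 691 annihilates α. By the rational root test, a rational root p/q (in lowest terms) of x^3 - 691 would satisfy p^3 = 691 q^3, forcing q = 1 and p^3 = 691; but 691 is not a perfect cube, contradiction. A monic cubic over Q with no rational root is irreducible (any nontrivial factorization would include a linear factor). Hence x^3 - 691 is the minimal polynomial of α, and in particular [Q(α):Q] = 3.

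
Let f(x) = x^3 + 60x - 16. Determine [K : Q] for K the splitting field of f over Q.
[K : Q] = 6

By the rational root test, any rational root of the monic integer polynomial f(x) = x^3 + 60x - 16 must be an integer dividing the constant term -16, i.e. one of ±{1, 2, 4, 8, 16}. Evaluating: f(1) = 45, f(-1) = -77, f(2) = 112, f(-2) = -144, f(4) = 288, f(-4) = -320, f(8) = 976, f(-8) = -1008, f(16) = 5040, f(-16) = -5072; none is 0, so f has no rational root and is therefore irreducible over Q (a cubic with no linear factor over a field is irreducible). For an irreducible cubic, the Galois group is A_3 or S_3 according as the discriminant disc(f) = -4a^3 - 27b^2 = -4·(60)^3 - 27·(-16)^2 = -870912 is or is not a square in Q. Here disc(f) = -870912 is not a perfect square in Q, so the Galois group of f over Q is not contained in A_3 and must be all of S_3. The splitting field has degree |S_3| = 6 over Q, so [K : Q] = 6.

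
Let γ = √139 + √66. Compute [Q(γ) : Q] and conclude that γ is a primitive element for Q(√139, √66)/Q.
[Q(γ) : Q] = 4 (equivalently, Q(γ) = Q(√139, √66))

Obviously Q(γ) ⊆ Q(√139, √66), and [Q(√139, √66):Q] = 4 (since 139, 66 are distinct squarefree integers > 1 with 9174 not a perfect square). To show equality we compute the minimal polynomial of γ. From γ = √139 + √66: γ^2 = 139 + 2√(9174) + 66 = 205 + 2√(9174), so γ^2 - 205 = 2√(9174); squaring, (γ^2 - 205)^2 = 4·9174, i.e. γ^4 - 410γ^2 + 42025 - 36696 = 0, i.e. γ^4 - 410γ^2 + 5329 = 0. So γ is a root of x^4 - 410x^2 + 5329. This polynomial is irreducible over Q: it has no rational root (each ±√139 ± √66 is irrational), and any factorization into two quadratics over Q would force √(9174) ∈ Q (pairing opposite roots) or √139, √66 ∈ Q (other pairings), all impossible. Hence [Q(γ):Q] = 4 = [Q(√139, √66):Q], so Q(γ) = Q(√139, √66).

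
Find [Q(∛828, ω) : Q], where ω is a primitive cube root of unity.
[Q(∛828, ω) : Q] = 6

[Q(∛828):Q] = 3 (min poly x^3 - 828, irreducible since 828 is not a perfect cube). [Q(ω):Q] = 2 (min poly x^2 + x + 1). Since Q(∛828) ⊂ R and ω ∉ R, we have ω ∉ Q(∛828), so x^2 + x + 1 remains irreducible over Q(∛828) and [Q(∛828, ω) : Q(∛828)] = 2. By the tower law, [Q(∛828, ω) : Q] = 3 · 2 = 6. (In fact Q(∛828, ω) is the splitting field of x^3 - 828 over Q.)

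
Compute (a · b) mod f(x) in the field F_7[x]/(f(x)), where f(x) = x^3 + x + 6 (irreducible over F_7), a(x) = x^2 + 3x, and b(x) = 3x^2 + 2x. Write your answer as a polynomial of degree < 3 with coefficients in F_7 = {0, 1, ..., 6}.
a · b ≡ 3x^2 + 6x + 4 (mod f(x))

Multiply in F_7[x]: a(x)·b(x) = (x^2 + 3x)·(3x^2 + 2x) = 3x^4 + 4x^3 + 6x^2. This has degree ≥ 3, so divide by f(x) over F_7: 3x^4 + 4x^3 + 6x^2 = (3x + 4)·(x^3 + x + 6) + (3x^2 + 6x + 4). Hence a·b ≡ 3x^2 + 6x + 4 (mod f). (F_7[x]/(f) is a field with 7^3 = 343 elements since f is irreducible of degree 3.)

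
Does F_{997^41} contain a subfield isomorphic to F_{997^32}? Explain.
No: F_{997^32} is not a subfield of F_{997^41}

F_{p^m} embeds in F_{p^n} iff m | n. Here 32 ∤ 41 (since 41 = 1·32 + 9 with remainder 9 ≠ 0), so F_{997^32} is not a subfield of F_{997^41}. Equivalently: if it were, the tower law would give 32 = [F_{997^32}:F_997] dividing [F_{997^41}:F_997] = 41, contradiction.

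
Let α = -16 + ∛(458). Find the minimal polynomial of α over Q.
m_α(x) = x^3 + 48x^2 + 768x + 3638

Set β = α + 16 = ∛(458), so β^3 = 458. Then (α + 16)^3 - 458 = 0, i.e. α is a root of g(x) = (x + 16)^3 - 458 = x^3 + 48x^2 + 768x + 3638. Since g(x) = h(x + 16) where h(x) = x^3 - 458, and h is irreducible over Q (because 458 is not a perfect cube, so h has no rational root, and a monic cubic with no rational root is irreducible), g is also irreducible (irreducibility is preserved under the substitution x → x + 16). Hence m_α(x) = x^3 + 48x^2 + 768x + 3638.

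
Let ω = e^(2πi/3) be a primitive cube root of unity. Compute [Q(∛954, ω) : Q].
[Q(∛954, ω) : Q] = 6

[Q(∛954):Q] = 3 (min poly x^3 - 954, irreducible since 954 is not a perfect cube). [Q(ω):Q] = 2 (min poly x^2 + x + 1). Since Q(∛954) ⊂ R and ω ∉ R, we have ω ∉ Q(∛954), so x^2 + x + 1 remains irreducible over Q(∛954) and [Q(∛954, ω) : Q(∛954)] = 2. By the tower law, [Q(∛954, ω) : Q] = 3 · 2 = 6. (In fact Q(∛954, ω) is the splitting field of x^3 - 954 over Q.)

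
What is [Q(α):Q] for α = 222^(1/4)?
[Q(α):Q] = 4

α is a root of x^4 - 222. By Eisenstein's criterion at the prime p = 2 (which divides the constant term 222 but p^2 = 4 does not, since 222 is squarefree), x^4 - 222 is irreducible over Q. Hence [Q(α):Q] = 4.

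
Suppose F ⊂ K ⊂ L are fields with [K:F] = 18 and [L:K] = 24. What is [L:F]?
[L:F] = 432

The tower law says that for any tower of field extensions F ⊂ K ⊂ L with finite degrees, [L:F] = [L:K] · [K:F]. Here this gives [L:F] = 24 · 18 = 432.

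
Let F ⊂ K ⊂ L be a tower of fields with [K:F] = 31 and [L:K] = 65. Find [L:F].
[L:F] = 2015

The tower law says that for any tower of field extensions F ⊂ K ⊂ L with finite degrees, [L:F] = [L:K] · [K:F]. Here this gives [L:F] = 65 · 31 = 2015.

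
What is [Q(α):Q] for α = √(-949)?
[Q(α):Q] = 2

[Q(α):Q] equals the degree of the minimal polynomial of α. Here α^2 = -949 and x^2 + 949 is irreducible (d = -949 is squarefree, ≠ 1, hence not a square), so deg(m_α) = 2. Thus [Q(α):Q] = 2.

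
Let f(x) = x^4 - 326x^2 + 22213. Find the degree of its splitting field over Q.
[K : Q] = 4

Solving the quadratic in x^2: x^2 = (326 ± √(326^2 - 4·22213))/2 = (326 ± √17424)/2 = (326 ± 132)/2, giving x^2 = 229 or x^2 = 97. So f(x) = (x^2 - 229)(x^2 - 97) and the roots of f are ±√229, ±√97. Hence the splitting field is K = Q(√229, √97). Since 229 and 97 are distinct squarefree integers > 1, their product 22213 is not a perfect square, so √97 ∉ Q(√229). By the tower law [K:Q] = [Q(√229,√97):Q(√229)] · [Q(√229):Q] = 2 · 2 = 4.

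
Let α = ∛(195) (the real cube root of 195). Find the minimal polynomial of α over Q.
m_α(x) = x^3 - 195

α satisfies α^3 = 195, so x^3 - 195 annihilates α. By the rational root test, a rational root p/q (in lowest terms) of x^3 - 195 would satisfy p^3 = 195 q^3, forcing q = 1 and p^3 = 195; but 195 is not a perfect cube, contradiction. A monic cubic over Q with no rational root is irreducible (any nontrivial factorization would include a linear factor). Hence x^3 - 195 is the minimal polynomial of α, and in particular [Q(α):Q] = 3.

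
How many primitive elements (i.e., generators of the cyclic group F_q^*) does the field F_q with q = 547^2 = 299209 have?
There are φ(299208) = 78336 primitive elements

F_q^* is cyclic of order q - 1 = 299208. A cyclic group of order m has exactly φ(m) generators. Here m = 299208 = 2^3 · 3 · 7 · 13 · 137, so the number of primitive elements is φ(299208) = 78336.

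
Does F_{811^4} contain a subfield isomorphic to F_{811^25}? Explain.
No: F_{811^25} is not a subfield of F_{811^4}

F_{p^m} embeds in F_{p^n} iff m | n. Here 25 ∤ 4 (since 4 = 0·25 + 4 with remainder 4 ≠ 0), so F_{811^25} is not a subfield of F_{811^4}. Equivalently: if it were, the tower law would give 25 = [F_{811^25}:F_811] dividing [F_{811^4}:F_811] = 4, contradiction.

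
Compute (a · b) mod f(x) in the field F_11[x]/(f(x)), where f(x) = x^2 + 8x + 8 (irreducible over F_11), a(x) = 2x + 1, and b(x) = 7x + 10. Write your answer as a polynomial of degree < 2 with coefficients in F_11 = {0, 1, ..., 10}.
a · b ≡ 3x + 8 (mod f(x))

Multiply in F_11[x]: a(x)·b(x) = (2x + 1)·(7x + 10) = 3x^2 + 5x + 10. This has degree ≥ 2, so divide by f(x) over F_11: 3x^2 + 5x + 10 = (3)·(x^2 + 8x + 8) + (3x + 8). Hence a·b ≡ 3x + 8 (mod f). (F_11[x]/(f) is a field with 11^2 = 121 elements since f is irreducible of degree 2.)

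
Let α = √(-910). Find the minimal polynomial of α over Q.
m_α(x) = x^2 + 910

α satisfies α^2 + 910 = 0, so x^2 + 910 annihilates α. Since d = -910 is squarefree and ≠ 1, it is not a perfect square in Q, so x^2 + 910 has no rational root and is therefore irreducible over Q (a degree-2 polynomial over a field is irreducible iff it has no root). Hence m_α(x) = x^2 + 910.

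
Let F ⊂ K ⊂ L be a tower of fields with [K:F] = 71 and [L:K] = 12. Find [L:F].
[L:F] = 852

The tower law says that for any tower of field extensions F ⊂ K ⊂ L with finite degrees, [L:F] = [L:K] · [K:F]. Here this gives [L:F] = 12 · 71 = 852.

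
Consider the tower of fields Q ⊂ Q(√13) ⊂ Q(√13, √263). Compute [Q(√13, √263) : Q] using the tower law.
[Q(√13, √263) : Q] = 4

[Q(√13):Q] = 2 (min poly x^2 - 13, irreducible since 13 is squarefree > 1). For the top step, suppose √263 ∈ Q(√13), say √263 = c + d√13 with c, d ∈ Q. Squaring: 263 = c^2 + 13d^2 + 2cd√13. Since √13 ∉ Q this forces 2cd = 0. If d = 0 then √263 = c ∈ Q, contradicting 263 squarefree > 1. If c = 0 then 263 = 13d^2, so 13·263 = (13d)^2 is a perfect square in Q — but 13·263 = 3419 is not a perfect square (since 13 and 263 are distinct squarefree integers). Contradiction. Hence √263 ∉ Q(√13), so x^2 - 263 stays irreducible over Q(√13) and [Q(√13, √263) : Q(√13)] = 2. By the tower law, [Q(√13, √263) : Q] = 2 · 2 = 4.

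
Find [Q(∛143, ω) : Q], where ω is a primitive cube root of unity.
[Q(∛143, ω) : Q] = 6

[Q(∛143):Q] = 3 (min poly x^3 - 143, irreducible since 143 is not a perfect cube). [Q(ω):Q] = 2 (min poly x^2 + x + 1). Since Q(∛143) ⊂ R and ω ∉ R, we have ω ∉ Q(∛143), so x^2 + x + 1 remains irreducible over Q(∛143) and [Q(∛143, ω) : Q(∛143)] = 2. By the tower law, [Q(∛143, ω) : Q] = 3 · 2 = 6. (In fact Q(∛143, ω) is the splitting field of x^3 - 143 over Q.)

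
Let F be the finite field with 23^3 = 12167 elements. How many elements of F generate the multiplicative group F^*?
There are φ(12166) = 4680 primitive elements

F_q^* is cyclic of order q - 1 = 12166. A cyclic group of order m has exactly φ(m) generators. Here m = 12166 = 2 · 7 · 11 · 79, so the number of primitive elements is φ(12166) = 4680.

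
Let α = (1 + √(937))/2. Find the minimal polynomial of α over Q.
m_α(x) = x^2 - x - 234

From 2α - 1 = √(937), squaring gives (2α - 1)^2 = 937, i.e. 4α^2 - 4α + 1 = 937, so α^2 - α + (1 - 937)/4 = 0. Since 937 ≡ 1 (mod 4), (1 - 937)/4 = -234 ∈ Z. The polynomial x^2 - x - 234 has discriminant 1 - 4·(-234) = 937, which is not a perfect square in Q (d = 937 is squarefree and ≠ 1), so x^2 - x - 234 is irreducible over Q. It is the minimal polynomial of α.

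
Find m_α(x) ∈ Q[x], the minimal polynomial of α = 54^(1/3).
m_α(x) = x^3 - 54

α satisfies α^3 = 54, so x^3 - 54 annihilates α. By the rational root test, a rational root p/q (in lowest terms) of x^3 - 54 would satisfy p^3 = 54 q^3, forcing q = 1 and p^3 = 54; but 54 is not a perfect cube, contradiction. A monic cubic over Q with no rational root is irreducible (any nontrivial factorization would include a linear factor). Hence x^3 - 54 is the minimal polynomial of α, and in particular [Q(α):Q] = 3.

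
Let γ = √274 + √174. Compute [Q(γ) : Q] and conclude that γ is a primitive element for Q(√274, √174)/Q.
[Q(γ) : Q] = 4 (equivalently, Q(γ) = Q(√274, √174))

Obviously Q(γ) ⊆ Q(√274, √174), and [Q(√274, √174):Q] = 4 (since 274, 174 are distinct squarefree integers > 1 with 47676 not a perfect square). To show equality we compute the minimal polynomial of γ. From γ = √274 + √174: γ^2 = 274 + 2√(47676) + 174 = 448 + 2√(47676), so γ^2 - 448 = 2√(47676); squaring, (γ^2 - 448)^2 = 4·47676, i.e. γ^4 - 896γ^2 + 200704 - 190704 = 0, i.e. γ^4 - 896γ^2 + 10000 = 0. So γ is a root of x^4 - 896x^2 + 10000. This polynomial is irreducible over Q: it has no rational root (each ±√274 ± √174 is irrational), and any factorization into two quadratics over Q would force √(47676) ∈ Q (pairing opposite roots) or √274, √174 ∈ Q (other pairings), all impossible. Hence [Q(γ):Q] = 4 = [Q(√274, √174):Q], so Q(γ) = Q(√274, √174).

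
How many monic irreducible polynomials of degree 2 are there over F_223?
There are 24753 monic irreducible polynomials of degree 2 over F_223

Each element of F_{223^2} that lies in no proper subfield is a root of exactly one monic irreducible of degree 2 over F_223, and each such polynomial has 2 distinct roots in F_{223^2}. By Möbius inversion the count is N_223(2) = (1/2) Σ_{d|2} μ(2/d) · 223^d = (1/2)(μ(2)·223^1 + μ(1)·223^2) = 49506/2 = 24753.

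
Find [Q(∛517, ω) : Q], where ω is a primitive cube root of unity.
[Q(∛517, ω) : Q] = 6

[Q(∛517):Q] = 3 (min poly x^3 - 517, irreducible since 517 is not a perfect cube). [Q(ω):Q] = 2 (min poly x^2 + x + 1). Since Q(∛517) ⊂ R and ω ∉ R, we have ω ∉ Q(∛517), so x^2 + x + 1 remains irreducible over Q(∛517) and [Q(∛517, ω) : Q(∛517)] = 2. By the tower law, [Q(∛517, ω) : Q] = 3 · 2 = 6. (In fact Q(∛517, ω) is the splitting field of x^3 - 517 over Q.)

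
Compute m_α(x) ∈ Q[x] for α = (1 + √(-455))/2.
m_α(x) = x^2 - x + 114

From 2α - 1 = √(-455), squaring gives (2α - 1)^2 = -455, i.e. 4α^2 - 4α + 1 = -455, so α^2 - α + (1 + 455)/4 = 0. Since -455 ≡ 1 (mod 4), (1 + 455)/4 = 114 ∈ Z. The polynomial x^2 - x + 114 has discriminant 1 - 4·(114) = -455, which is not a perfect square in Q (d = -455 is squarefree and ≠ 1), so x^2 - x + 114 is irreducible over Q. It is the minimal polynomial of α.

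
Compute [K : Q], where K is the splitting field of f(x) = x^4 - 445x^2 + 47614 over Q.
[K : Q] = 4

Solving the quadratic in x^2: x^2 = (445 ± √(445^2 - 4·47614))/2 = (445 ± √7569)/2 = (445 ± 87)/2, giving x^2 = 266 or x^2 = 179. So f(x) = (x^2 - 266)(x^2 - 179) and the roots of f are ±√266, ±√179. Hence the splitting field is K = Q(√266, √179). Since 266 and 179 are distinct squarefree integers > 1, their product 47614 is not a perfect square, so √179 ∉ Q(√266). By the tower law [K:Q] = [Q(√266,√179):Q(√266)] · [Q(√266):Q] = 2 · 2 = 4.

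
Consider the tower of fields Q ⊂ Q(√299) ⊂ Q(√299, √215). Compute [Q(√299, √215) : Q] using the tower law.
[Q(√299, √215) : Q] = 4

[Q(√299):Q] = 2 (min poly x^2 - 299, irreducible since 299 is squarefree > 1). For the top step, suppose √215 ∈ Q(√299), say √215 = c + d√299 with c, d ∈ Q. Squaring: 215 = c^2 + 299d^2 + 2cd√299. Since √299 ∉ Q this forces 2cd = 0. If d = 0 then √215 = c ∈ Q, contradicting 215 squarefree > 1. If c = 0 then 215 = 299d^2, so 299·215 = (299d)^2 is a perfect square in Q — but 299·215 = 64285 is not a perfect square (since 299 and 215 are distinct squarefree integers). Contradiction. Hence √215 ∉ Q(√299), so x^2 - 215 stays irreducible over Q(√299) and [Q(√299, √215) : Q(√299)] = 2. By the tower law, [Q(√299, √215) : Q] = 2 · 2 = 4.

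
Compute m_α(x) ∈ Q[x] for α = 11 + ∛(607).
m_α(x) = x^3 - 33x^2 + 363x - 1938

Set β = α - 11 = ∛(607), so β^3 = 607. Then (α - 11)^3 - 607 = 0, i.e. α is a root of g(x) = (x - 11)^3 - 607 = x^3 - 33x^2 + 363x - 1938. Since g(x) = h(x - 11) where h(x) = x^3 - 607, and h is irreducible over Q (because 607 is not a perfect cube, so h has no rational root, and a monic cubic with no rational root is irreducible), g is also irreducible (irreducibility is preserved under the substitution x → x - 11). Hence m_α(x) = x^3 - 33x^2 + 363x - 1938.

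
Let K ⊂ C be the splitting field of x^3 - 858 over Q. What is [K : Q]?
[K : Q] = 6

The roots of x^3 - 858 are ∛858, ω∛858, ω^2∛858 where ω = e^(2πi/3) is a primitive cube root of unity, so K = Q(∛858, ω). Now [Q(∛858):Q] = 3 (since 858 is not a perfect cube, x^3 - 858 is irreducible) and [Q(ω):Q] = 2. Both 2 and 3 divide [K:Q], and [K:Q] ≤ 3·2 = 6, so [K:Q] = 6. (Equivalently: Q(∛858) ⊂ R but ω ∉ R, so [K : Q(∛858)] = 2.)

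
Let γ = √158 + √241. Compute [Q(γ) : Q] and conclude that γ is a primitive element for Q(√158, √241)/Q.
[Q(γ) : Q] = 4 (equivalently, Q(γ) = Q(√158, √241))

Obviously Q(γ) ⊆ Q(√158, √241), and [Q(√158, √241):Q] = 4 (since 158, 241 are distinct squarefree integers > 1 with 38078 not a perfect square). To show equality we compute the minimal polynomial of γ. From γ = √158 + √241: γ^2 = 158 + 2√(38078) + 241 = 399 + 2√(38078), so γ^2 - 399 = 2√(38078); squaring, (γ^2 - 399)^2 = 4·38078, i.e. γ^4 - 798γ^2 + 159201 - 152312 = 0, i.e. γ^4 - 798γ^2 + 6889 = 0. So γ is a root of x^4 - 798x^2 + 6889. This polynomial is irreducible over Q: it has no rational root (each ±√158 ± √241 is irrational), and any factorization into two quadratics over Q would force √(38078) ∈ Q (pairing opposite roots) or √158, √241 ∈ Q (other pairings), all impossible. Hence [Q(γ):Q] = 4 = [Q(√158, √241):Q], so Q(γ) = Q(√158, √241).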